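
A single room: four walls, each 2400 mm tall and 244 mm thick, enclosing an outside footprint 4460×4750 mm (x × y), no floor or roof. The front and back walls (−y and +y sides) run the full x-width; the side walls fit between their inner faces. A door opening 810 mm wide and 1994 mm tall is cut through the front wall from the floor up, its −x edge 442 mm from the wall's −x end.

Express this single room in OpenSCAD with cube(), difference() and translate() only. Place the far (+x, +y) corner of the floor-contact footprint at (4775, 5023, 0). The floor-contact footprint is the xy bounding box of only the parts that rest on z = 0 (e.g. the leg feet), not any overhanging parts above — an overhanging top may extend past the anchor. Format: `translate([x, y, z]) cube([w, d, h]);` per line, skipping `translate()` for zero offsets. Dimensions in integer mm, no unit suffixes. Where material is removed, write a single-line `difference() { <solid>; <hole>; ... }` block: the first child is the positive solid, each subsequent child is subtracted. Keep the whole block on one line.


difference() { translate([315, 273, 0]) cube([4460, 244, 2400]); translate([757, 273, 0]) cube([810, 244, 1994]); }
translate([315, 4779, 0]) cube([4460, 244, 2400]);
translate([315, 517, 0]) cube([244, 4262, 2400]);
translate([4531, 517, 0]) cube([244, 4262, 2400]);


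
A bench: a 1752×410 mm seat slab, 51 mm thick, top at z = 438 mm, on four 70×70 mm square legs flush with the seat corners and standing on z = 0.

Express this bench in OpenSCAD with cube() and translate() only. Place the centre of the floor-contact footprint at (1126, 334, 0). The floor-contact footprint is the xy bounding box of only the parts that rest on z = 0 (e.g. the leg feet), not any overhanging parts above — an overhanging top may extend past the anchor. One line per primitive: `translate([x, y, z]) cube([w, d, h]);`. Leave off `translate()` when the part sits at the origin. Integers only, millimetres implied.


translate([250, 129, 387]) cube([1752, 410, 51]);
translate([250, 129, 0]) cube([70, 70, 387]);
translate([250, 469, 0]) cube([70, 70, 387]);
translate([1932, 129, 0]) cube([70, 70, 387]);
translate([1932, 469, 0]) cube([70, 70, 387]);


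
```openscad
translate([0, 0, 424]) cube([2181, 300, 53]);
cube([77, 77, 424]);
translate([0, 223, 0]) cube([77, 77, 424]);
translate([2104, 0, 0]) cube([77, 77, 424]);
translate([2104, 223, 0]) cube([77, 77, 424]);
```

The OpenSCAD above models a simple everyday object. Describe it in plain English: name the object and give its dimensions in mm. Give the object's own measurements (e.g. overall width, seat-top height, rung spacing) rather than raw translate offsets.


A long wooden bench with a 2181 mm (x) × 300 mm (y) seat, 53 mm thick, its top surface 477 mm above the floor. Four 77 mm square legs at the seat corners, flush with the edges, run from z = 0 to the seat underside.


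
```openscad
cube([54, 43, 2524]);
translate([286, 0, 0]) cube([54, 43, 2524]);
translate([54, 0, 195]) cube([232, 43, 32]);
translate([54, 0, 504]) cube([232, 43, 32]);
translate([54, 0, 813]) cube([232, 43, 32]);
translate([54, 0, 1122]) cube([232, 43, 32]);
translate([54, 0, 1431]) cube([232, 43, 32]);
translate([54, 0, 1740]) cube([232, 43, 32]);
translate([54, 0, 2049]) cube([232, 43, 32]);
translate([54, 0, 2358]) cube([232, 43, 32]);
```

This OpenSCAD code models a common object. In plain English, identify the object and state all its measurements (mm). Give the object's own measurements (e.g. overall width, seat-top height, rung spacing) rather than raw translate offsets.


A straight ladder. Two 54×43 mm vertical rails, 2524 mm tall, stand 340 mm apart (outside-to-outside) with their front faces coplanar on the −y side. 8 rungs, each 43 mm deep and 32 mm tall, span between the inner faces of the rails, front faces flush with the rails. The lowest rung's underside is at z = 195 mm and rungs are spaced 309 mm apart (underside to underside).


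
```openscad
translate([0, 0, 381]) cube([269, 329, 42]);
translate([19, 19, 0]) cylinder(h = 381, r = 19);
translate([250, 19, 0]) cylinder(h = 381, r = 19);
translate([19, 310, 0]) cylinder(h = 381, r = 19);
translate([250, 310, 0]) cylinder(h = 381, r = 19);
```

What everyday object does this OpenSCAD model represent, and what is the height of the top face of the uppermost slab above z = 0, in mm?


A stool. The seat height is 423 mm.

A 269×329×42 slab at z = 381 on four corner cylinders — a stool. The seat top is 381 + 42 = 423 mm.


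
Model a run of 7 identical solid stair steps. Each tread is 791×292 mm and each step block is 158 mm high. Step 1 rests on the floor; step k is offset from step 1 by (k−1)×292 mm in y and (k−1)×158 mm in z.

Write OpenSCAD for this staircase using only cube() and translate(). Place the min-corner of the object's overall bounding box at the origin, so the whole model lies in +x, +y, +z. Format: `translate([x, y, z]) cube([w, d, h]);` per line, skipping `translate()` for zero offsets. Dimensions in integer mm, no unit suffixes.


cube([791, 292, 158]);
translate([0, 292, 158]) cube([791, 292, 158]);
translate([0, 584, 316]) cube([791, 292, 158]);
translate([0, 876, 474]) cube([791, 292, 158]);
translate([0, 1168, 632]) cube([791, 292, 158]);
translate([0, 1460, 790]) cube([791, 292, 158]);
translate([0, 1752, 948]) cube([791, 292, 158]);


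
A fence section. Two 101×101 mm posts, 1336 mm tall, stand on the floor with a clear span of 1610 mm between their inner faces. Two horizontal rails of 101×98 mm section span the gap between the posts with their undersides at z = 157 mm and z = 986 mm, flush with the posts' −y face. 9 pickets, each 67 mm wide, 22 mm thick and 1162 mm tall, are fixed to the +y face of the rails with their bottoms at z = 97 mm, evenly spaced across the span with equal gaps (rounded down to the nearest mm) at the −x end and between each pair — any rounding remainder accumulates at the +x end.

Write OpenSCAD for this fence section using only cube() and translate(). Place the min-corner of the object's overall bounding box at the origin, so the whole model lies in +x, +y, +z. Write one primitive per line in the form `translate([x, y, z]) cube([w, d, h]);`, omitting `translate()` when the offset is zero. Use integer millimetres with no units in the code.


cube([101, 101, 1336]);
translate([1711, 0, 0]) cube([101, 101, 1336]);
translate([101, 0, 157]) cube([1610, 101, 98]);
translate([101, 0, 986]) cube([1610, 101, 98]);
translate([201, 101, 97]) cube([67, 22, 1162]);
translate([368, 101, 97]) cube([67, 22, 1162]);
translate([535, 101, 97]) cube([67, 22, 1162]);
translate([702, 101, 97]) cube([67, 22, 1162]);
translate([869, 101, 97]) cube([67, 22, 1162]);
translate([1036, 101, 97]) cube([67, 22, 1162]);
translate([1203, 101, 97]) cube([67, 22, 1162]);
translate([1370, 101, 97]) cube([67, 22, 1162]);
translate([1537, 101, 97]) cube([67, 22, 1162]);


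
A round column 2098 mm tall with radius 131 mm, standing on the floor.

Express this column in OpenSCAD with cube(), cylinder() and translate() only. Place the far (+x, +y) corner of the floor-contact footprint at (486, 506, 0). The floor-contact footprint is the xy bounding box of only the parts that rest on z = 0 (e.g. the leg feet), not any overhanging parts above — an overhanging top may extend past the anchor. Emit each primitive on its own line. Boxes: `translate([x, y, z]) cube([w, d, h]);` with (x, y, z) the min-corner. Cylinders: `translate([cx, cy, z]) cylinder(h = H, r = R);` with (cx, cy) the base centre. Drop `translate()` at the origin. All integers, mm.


translate([355, 375, 0]) cylinder(h = 2098, r = 131);


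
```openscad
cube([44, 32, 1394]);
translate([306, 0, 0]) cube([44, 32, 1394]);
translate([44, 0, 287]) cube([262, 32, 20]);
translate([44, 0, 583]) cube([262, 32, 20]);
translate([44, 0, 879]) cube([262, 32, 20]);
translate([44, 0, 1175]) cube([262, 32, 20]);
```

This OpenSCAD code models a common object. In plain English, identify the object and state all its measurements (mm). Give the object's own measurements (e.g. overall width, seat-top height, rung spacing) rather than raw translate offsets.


A straight ladder. Two 44×32 mm vertical rails, 1394 mm tall, stand 350 mm apart (outside-to-outside) with their front faces coplanar on the −y side. 4 rungs, each 32 mm deep and 20 mm tall, span between the inner faces of the rails, front faces flush with the rails. The lowest rung's underside is at z = 287 mm and rungs are spaced 296 mm apart (underside to underside).


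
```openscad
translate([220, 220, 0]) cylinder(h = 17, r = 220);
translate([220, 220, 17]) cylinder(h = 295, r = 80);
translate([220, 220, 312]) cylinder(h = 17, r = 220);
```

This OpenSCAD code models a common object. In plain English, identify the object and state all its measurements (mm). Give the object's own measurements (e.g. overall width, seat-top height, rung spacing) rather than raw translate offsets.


A spool: two coaxial disc flanges of radius 220 mm and thickness 17 mm, joined by a core cylinder of radius 80 mm and height 295 mm. The lower flange rests on z = 0 and the three cylinders share a vertical axis.


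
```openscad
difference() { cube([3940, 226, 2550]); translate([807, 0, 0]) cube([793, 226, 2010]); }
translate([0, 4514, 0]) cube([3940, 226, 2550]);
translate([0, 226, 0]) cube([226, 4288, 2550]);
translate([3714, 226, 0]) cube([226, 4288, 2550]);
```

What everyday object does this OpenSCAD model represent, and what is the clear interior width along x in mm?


A single room. The interior width is 3488 mm.

Four walls enclosing a rectangle with a door in the front wall — a room. Outside width 3940 minus two 226 mm walls gives 3488 mm.


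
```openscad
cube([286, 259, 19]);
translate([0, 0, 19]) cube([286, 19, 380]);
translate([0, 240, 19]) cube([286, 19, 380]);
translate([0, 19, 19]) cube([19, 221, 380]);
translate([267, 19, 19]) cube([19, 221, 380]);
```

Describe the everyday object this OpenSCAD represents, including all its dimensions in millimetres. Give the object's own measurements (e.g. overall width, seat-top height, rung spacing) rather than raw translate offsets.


An open-topped rectangular box: outside dimensions 286×259×399 mm, with a uniform wall and base thickness of 19 mm. The base is a full 286×259 slab on the floor; four walls sit on top of the base. The front and back walls (the −y and +y sides) span the full width; the two side walls fit between them.


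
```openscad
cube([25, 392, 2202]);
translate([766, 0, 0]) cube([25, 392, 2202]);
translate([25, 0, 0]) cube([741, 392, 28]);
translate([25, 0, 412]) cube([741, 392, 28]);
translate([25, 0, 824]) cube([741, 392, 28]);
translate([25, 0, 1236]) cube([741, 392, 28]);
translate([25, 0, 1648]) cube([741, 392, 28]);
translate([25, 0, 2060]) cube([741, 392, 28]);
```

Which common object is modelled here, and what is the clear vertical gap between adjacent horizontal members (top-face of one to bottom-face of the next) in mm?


A bookshelf. The clear shelf gap is 384 mm.

Two tall side panels with 6 horizontal boards between them — a bookshelf. The first two shelf undersides are at z = 0 and z = 412; with shelf thickness 28, the clear gap is 412 − 0 − 28 = 384 mm.


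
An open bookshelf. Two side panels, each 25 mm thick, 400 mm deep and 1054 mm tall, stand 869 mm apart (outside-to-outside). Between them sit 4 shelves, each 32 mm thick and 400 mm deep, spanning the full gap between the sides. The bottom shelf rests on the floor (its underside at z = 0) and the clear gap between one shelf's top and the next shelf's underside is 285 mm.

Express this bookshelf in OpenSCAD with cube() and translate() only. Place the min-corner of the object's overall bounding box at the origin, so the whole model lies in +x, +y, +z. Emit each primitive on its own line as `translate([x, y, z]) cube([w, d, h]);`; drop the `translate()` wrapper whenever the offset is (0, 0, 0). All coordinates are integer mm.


cube([25, 400, 1054]);
translate([844, 0, 0]) cube([25, 400, 1054]);
translate([25, 0, 0]) cube([819, 400, 32]);
translate([25, 0, 317]) cube([819, 400, 32]);
translate([25, 0, 634]) cube([819, 400, 32]);
translate([25, 0, 951]) cube([819, 400, 32]);


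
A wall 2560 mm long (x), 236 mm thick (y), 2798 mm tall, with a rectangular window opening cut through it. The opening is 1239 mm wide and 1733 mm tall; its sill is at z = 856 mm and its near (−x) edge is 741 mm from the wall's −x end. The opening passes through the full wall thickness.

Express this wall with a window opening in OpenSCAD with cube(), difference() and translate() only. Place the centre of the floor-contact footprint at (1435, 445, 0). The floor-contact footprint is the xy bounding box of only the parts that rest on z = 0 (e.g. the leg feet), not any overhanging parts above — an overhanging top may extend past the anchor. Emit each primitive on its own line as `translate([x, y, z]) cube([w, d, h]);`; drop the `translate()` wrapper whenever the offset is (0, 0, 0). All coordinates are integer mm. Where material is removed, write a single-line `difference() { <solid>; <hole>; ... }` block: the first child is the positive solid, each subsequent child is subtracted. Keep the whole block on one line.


difference() { translate([155, 327, 0]) cube([2560, 236, 2798]); translate([896, 327, 856]) cube([1239, 236, 1733]); }


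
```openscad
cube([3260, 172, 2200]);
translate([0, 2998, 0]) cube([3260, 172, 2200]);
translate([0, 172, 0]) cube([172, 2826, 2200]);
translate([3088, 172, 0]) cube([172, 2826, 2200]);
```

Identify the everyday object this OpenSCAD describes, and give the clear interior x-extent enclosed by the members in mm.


A house (or room) frame. The interior width is 2916 mm.

Four 2200 mm walls enclosing a rectangle with no floor or roof — a room or house frame. Outside width is 3260 mm and wall thickness is 172 mm, so the interior width is 3260 − 2 × 172 = 2916 mm.


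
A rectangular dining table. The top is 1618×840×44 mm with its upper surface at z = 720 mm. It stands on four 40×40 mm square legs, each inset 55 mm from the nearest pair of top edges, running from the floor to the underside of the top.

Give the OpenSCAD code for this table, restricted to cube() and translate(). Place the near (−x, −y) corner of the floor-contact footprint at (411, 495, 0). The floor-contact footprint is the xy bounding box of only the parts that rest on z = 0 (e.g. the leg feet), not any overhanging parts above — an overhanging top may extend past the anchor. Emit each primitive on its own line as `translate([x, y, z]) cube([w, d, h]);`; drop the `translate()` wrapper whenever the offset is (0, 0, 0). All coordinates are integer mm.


translate([356, 440, 676]) cube([1618, 840, 44]);
translate([411, 495, 0]) cube([40, 40, 676]);
translate([1879, 495, 0]) cube([40, 40, 676]);
translate([411, 1185, 0]) cube([40, 40, 676]);
translate([1879, 1185, 0]) cube([40, 40, 676]);


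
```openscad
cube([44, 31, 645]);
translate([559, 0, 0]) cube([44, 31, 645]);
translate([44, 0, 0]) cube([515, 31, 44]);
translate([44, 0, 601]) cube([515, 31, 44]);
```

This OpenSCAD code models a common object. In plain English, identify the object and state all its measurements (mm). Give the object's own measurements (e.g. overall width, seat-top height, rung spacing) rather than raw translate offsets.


A rectangular picture frame lying in the x–z plane (depth along y). The opening is 515 mm wide (x) by 557 mm tall (z), surrounded by a border 44 mm wide on all four sides. The frame is 31 mm deep and is made of two full-height vertical stiles with two horizontal rails fitted between them.


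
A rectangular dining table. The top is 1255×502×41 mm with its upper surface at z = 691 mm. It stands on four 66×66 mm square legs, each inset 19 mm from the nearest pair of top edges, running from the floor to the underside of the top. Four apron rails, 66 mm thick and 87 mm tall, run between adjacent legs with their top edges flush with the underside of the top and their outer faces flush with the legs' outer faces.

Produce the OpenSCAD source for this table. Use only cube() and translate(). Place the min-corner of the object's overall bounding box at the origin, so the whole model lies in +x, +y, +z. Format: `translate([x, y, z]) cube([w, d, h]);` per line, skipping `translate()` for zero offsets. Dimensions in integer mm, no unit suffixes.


translate([0, 0, 650]) cube([1255, 502, 41]);
translate([19, 19, 0]) cube([66, 66, 650]);
translate([1170, 19, 0]) cube([66, 66, 650]);
translate([19, 417, 0]) cube([66, 66, 650]);
translate([1170, 417, 0]) cube([66, 66, 650]);
translate([85, 19, 563]) cube([1085, 66, 87]);
translate([85, 417, 563]) cube([1085, 66, 87]);
translate([19, 85, 563]) cube([66, 332, 87]);
translate([1170, 85, 563]) cube([66, 332, 87]);


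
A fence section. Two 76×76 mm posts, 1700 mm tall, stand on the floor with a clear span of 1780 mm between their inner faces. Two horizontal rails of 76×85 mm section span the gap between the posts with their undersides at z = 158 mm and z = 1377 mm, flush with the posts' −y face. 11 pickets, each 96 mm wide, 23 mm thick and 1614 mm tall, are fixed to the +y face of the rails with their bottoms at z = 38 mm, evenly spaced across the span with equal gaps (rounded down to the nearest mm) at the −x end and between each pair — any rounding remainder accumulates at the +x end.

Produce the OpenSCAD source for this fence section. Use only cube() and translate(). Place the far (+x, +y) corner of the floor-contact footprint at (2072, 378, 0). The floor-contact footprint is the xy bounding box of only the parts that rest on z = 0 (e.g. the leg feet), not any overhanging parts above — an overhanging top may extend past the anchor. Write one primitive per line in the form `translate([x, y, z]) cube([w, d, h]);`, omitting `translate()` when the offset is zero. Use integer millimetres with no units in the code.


translate([140, 302, 0]) cube([76, 76, 1700]);
translate([1996, 302, 0]) cube([76, 76, 1700]);
translate([216, 302, 158]) cube([1780, 76, 85]);
translate([216, 302, 1377]) cube([1780, 76, 85]);
translate([276, 378, 38]) cube([96, 23, 1614]);
translate([432, 378, 38]) cube([96, 23, 1614]);
translate([588, 378, 38]) cube([96, 23, 1614]);
translate([744, 378, 38]) cube([96, 23, 1614]);
translate([900, 378, 38]) cube([96, 23, 1614]);
translate([1056, 378, 38]) cube([96, 23, 1614]);
translate([1212, 378, 38]) cube([96, 23, 1614]);
translate([1368, 378, 38]) cube([96, 23, 1614]);
translate([1524, 378, 38]) cube([96, 23, 1614]);
translate([1680, 378, 38]) cube([96, 23, 1614]);
translate([1836, 378, 38]) cube([96, 23, 1614]);


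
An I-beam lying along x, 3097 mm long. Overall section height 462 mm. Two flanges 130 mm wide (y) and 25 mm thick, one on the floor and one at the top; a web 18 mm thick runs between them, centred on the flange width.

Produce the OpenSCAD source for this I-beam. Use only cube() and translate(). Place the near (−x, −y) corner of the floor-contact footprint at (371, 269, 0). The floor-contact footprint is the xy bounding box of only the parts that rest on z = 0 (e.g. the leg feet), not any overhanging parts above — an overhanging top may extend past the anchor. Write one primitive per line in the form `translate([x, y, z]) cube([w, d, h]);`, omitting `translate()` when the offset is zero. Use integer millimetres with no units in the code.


translate([371, 269, 0]) cube([3097, 130, 25]);
translate([371, 325, 25]) cube([3097, 18, 412]);
translate([371, 269, 437]) cube([3097, 130, 25]);


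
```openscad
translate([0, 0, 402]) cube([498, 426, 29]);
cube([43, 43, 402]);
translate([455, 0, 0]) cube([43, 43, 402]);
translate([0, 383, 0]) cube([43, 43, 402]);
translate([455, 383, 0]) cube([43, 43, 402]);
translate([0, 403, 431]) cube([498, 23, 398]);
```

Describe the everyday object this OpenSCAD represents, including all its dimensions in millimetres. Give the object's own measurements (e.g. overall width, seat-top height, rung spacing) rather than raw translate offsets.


A chair. The seat is a 498×426×29 mm slab with its top at z = 431 mm, on four 43×43 mm corner legs (flush with the seat edges, standing on z = 0). A flat backrest 23 mm thick, 398 mm tall, spans the full seat width and rises from the seat top along its +y edge, rear face flush with the rear of the seat.


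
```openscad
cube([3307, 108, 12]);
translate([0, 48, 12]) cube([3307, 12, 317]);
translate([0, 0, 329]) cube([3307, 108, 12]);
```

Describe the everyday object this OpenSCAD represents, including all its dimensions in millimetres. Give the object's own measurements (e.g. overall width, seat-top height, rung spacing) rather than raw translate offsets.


An I-beam lying along x, 3307 mm long. Overall section height 341 mm. Two flanges 108 mm wide (y) and 12 mm thick, one on the floor and one at the top; a web 12 mm thick runs between them, centred on the flange width.


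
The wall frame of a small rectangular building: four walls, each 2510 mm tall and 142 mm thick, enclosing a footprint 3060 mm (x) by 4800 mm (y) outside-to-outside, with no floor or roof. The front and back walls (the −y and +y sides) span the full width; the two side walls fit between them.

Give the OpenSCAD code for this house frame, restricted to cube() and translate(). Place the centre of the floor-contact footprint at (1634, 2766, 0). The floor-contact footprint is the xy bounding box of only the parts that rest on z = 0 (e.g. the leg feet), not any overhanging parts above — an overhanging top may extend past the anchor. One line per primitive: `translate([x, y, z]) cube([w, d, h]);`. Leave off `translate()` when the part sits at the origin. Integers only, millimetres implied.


translate([104, 366, 0]) cube([3060, 142, 2510]);
translate([104, 5024, 0]) cube([3060, 142, 2510]);
translate([104, 508, 0]) cube([142, 4516, 2510]);
translate([3022, 508, 0]) cube([142, 4516, 2510]);


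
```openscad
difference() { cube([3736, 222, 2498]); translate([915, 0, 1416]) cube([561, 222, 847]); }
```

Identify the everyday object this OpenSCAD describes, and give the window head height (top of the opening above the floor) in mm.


A wall with a window opening. The window head height is 2263 mm.

A wall with a rectangular opening subtracted — a window. Sill at z = 1416, opening 847 mm tall, so the head is at 1416 + 847 = 2263 mm.


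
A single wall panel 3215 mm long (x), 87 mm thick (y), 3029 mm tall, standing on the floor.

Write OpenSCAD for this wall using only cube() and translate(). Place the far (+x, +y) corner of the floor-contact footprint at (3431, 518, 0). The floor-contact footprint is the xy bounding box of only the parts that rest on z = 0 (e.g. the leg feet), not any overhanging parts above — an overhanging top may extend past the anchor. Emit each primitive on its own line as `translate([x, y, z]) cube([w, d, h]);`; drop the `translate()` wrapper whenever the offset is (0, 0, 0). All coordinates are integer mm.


translate([216, 431, 0]) cube([3215, 87, 3029]);


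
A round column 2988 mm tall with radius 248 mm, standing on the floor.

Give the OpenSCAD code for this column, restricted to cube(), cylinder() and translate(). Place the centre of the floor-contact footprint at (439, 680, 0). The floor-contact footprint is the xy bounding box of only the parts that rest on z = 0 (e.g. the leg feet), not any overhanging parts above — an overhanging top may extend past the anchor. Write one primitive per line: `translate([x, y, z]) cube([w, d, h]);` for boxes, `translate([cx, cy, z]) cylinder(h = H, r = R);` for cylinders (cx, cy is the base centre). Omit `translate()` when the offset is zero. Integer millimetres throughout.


translate([439, 680, 0]) cylinder(h = 2988, r = 248);


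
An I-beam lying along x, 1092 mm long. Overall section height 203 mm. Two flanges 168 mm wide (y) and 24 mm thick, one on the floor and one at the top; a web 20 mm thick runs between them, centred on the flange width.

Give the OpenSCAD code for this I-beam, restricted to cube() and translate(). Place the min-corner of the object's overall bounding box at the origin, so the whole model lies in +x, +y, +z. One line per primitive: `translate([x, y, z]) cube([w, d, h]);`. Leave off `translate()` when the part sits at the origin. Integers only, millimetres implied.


cube([1092, 168, 24]);
translate([0, 74, 24]) cube([1092, 20, 155]);
translate([0, 0, 179]) cube([1092, 168, 24]);


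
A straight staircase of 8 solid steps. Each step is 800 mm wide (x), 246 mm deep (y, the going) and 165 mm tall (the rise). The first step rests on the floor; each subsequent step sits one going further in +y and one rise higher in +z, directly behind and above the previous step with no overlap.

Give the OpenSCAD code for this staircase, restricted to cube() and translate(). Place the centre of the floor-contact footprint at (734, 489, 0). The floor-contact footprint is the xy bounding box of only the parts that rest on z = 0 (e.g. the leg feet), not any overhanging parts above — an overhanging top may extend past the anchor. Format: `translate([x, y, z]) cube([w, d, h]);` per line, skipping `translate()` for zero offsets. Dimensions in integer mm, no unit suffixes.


translate([334, 366, 0]) cube([800, 246, 165]);
translate([334, 612, 165]) cube([800, 246, 165]);
translate([334, 858, 330]) cube([800, 246, 165]);
translate([334, 1104, 495]) cube([800, 246, 165]);
translate([334, 1350, 660]) cube([800, 246, 165]);
translate([334, 1596, 825]) cube([800, 246, 165]);
translate([334, 1842, 990]) cube([800, 246, 165]);
translate([334, 2088, 1155]) cube([800, 246, 165]);


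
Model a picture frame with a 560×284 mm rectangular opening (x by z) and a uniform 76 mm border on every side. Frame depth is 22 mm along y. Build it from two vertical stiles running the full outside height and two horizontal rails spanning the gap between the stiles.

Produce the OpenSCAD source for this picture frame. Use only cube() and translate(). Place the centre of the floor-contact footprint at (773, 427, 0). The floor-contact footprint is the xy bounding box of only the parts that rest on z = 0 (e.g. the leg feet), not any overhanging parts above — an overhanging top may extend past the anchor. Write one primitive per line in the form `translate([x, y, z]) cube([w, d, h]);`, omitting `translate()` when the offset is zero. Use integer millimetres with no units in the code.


translate([417, 416, 0]) cube([76, 22, 436]);
translate([1053, 416, 0]) cube([76, 22, 436]);
translate([493, 416, 0]) cube([560, 22, 76]);
translate([493, 416, 360]) cube([560, 22, 76]);


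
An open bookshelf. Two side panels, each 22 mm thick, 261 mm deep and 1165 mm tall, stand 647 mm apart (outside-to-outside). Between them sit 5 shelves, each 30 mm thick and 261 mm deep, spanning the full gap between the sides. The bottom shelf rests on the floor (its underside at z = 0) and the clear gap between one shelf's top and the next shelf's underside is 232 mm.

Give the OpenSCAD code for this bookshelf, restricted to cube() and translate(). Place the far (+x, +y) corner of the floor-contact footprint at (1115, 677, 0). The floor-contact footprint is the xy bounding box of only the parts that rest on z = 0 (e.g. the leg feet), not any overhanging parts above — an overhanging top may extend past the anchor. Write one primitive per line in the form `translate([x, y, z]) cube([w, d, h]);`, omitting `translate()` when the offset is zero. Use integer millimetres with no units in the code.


translate([468, 416, 0]) cube([22, 261, 1165]);
translate([1093, 416, 0]) cube([22, 261, 1165]);
translate([490, 416, 0]) cube([603, 261, 30]);
translate([490, 416, 262]) cube([603, 261, 30]);
translate([490, 416, 524]) cube([603, 261, 30]);
translate([490, 416, 786]) cube([603, 261, 30]);
translate([490, 416, 1048]) cube([603, 261, 30]);


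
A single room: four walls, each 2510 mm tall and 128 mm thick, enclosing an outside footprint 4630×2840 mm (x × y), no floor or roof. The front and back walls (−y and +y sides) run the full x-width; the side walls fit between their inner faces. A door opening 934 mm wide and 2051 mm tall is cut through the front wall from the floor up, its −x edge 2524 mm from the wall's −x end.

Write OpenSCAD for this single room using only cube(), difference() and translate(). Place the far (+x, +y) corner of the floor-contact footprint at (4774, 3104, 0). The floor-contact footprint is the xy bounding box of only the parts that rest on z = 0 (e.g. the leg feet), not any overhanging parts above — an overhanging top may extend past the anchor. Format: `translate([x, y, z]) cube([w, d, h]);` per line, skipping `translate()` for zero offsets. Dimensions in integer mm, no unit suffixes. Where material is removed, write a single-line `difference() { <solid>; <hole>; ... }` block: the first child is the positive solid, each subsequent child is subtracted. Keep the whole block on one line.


difference() { translate([144, 264, 0]) cube([4630, 128, 2510]); translate([2668, 264, 0]) cube([934, 128, 2051]); }
translate([144, 2976, 0]) cube([4630, 128, 2510]);
translate([144, 392, 0]) cube([128, 2584, 2510]);
translate([4646, 392, 0]) cube([128, 2584, 2510]);


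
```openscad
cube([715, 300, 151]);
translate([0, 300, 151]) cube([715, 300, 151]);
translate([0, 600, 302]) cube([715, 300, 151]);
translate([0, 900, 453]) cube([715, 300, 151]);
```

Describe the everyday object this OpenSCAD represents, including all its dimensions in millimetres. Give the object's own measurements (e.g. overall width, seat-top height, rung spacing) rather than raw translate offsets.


A straight staircase of 4 solid steps. Each step is 715 mm wide (x), 300 mm deep (y, the going) and 151 mm tall (the rise). The first step rests on the floor; each subsequent step sits one going further in +y and one rise higher in +z, directly behind and above the previous step with no overlap.


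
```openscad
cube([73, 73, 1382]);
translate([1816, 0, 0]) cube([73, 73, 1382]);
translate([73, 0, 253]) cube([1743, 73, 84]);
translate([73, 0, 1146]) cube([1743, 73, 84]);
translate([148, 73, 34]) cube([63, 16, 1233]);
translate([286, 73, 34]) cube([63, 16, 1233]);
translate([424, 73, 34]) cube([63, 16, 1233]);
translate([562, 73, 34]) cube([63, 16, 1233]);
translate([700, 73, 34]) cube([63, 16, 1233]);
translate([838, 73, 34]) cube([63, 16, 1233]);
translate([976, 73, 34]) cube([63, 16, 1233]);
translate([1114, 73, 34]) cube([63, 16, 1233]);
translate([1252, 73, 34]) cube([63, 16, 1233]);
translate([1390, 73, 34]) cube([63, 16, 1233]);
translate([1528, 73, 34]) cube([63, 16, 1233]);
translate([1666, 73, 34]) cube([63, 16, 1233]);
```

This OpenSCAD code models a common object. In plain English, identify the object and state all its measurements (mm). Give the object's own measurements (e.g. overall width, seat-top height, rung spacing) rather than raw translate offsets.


A fence section. Two 73×73 mm posts, 1382 mm tall, stand on the floor with a clear span of 1743 mm between their inner faces. Two horizontal rails of 73×84 mm section span the gap between the posts with their undersides at z = 253 mm and z = 1146 mm, flush with the posts' −y face. 12 pickets, each 63 mm wide, 16 mm thick and 1233 mm tall, are fixed to the +y face of the rails with their bottoms at z = 34 mm, spaced across the span with a 75 mm gap after the −x post and between neighbouring pickets, with 87 mm left before the +x post.


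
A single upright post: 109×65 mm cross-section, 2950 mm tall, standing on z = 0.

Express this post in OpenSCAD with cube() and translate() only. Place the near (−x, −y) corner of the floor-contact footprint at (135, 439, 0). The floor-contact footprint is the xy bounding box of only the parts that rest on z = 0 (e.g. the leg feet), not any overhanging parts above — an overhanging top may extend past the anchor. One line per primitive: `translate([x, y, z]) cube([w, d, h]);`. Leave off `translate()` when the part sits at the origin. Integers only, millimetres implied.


translate([135, 439, 0]) cube([109, 65, 2950]);


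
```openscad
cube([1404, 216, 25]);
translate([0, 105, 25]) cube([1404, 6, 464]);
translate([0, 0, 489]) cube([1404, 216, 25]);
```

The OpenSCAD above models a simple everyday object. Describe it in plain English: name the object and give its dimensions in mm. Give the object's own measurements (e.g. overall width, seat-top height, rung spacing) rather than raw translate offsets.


An I-beam lying along x, 1404 mm long. Overall section height 514 mm. Two flanges 216 mm wide (y) and 25 mm thick, one on the floor and one at the top; a web 6 mm thick runs between them, centred on the flange width.


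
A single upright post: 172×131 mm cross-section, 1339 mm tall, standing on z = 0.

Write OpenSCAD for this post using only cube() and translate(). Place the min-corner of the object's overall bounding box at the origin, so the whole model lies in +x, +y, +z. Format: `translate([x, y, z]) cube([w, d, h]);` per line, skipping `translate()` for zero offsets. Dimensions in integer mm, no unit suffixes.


cube([172, 131, 1339]);


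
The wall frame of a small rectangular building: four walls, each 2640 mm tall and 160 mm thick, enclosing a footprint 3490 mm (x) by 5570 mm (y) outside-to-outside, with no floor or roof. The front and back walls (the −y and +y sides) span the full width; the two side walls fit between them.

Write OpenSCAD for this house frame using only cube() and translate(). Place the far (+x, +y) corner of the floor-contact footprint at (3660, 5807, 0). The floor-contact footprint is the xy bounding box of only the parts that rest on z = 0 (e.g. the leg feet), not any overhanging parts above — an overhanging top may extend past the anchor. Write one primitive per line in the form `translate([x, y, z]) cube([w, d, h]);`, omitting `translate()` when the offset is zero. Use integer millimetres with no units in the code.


translate([170, 237, 0]) cube([3490, 160, 2640]);
translate([170, 5647, 0]) cube([3490, 160, 2640]);
translate([170, 397, 0]) cube([160, 5250, 2640]);
translate([3500, 397, 0]) cube([160, 5250, 2640]);


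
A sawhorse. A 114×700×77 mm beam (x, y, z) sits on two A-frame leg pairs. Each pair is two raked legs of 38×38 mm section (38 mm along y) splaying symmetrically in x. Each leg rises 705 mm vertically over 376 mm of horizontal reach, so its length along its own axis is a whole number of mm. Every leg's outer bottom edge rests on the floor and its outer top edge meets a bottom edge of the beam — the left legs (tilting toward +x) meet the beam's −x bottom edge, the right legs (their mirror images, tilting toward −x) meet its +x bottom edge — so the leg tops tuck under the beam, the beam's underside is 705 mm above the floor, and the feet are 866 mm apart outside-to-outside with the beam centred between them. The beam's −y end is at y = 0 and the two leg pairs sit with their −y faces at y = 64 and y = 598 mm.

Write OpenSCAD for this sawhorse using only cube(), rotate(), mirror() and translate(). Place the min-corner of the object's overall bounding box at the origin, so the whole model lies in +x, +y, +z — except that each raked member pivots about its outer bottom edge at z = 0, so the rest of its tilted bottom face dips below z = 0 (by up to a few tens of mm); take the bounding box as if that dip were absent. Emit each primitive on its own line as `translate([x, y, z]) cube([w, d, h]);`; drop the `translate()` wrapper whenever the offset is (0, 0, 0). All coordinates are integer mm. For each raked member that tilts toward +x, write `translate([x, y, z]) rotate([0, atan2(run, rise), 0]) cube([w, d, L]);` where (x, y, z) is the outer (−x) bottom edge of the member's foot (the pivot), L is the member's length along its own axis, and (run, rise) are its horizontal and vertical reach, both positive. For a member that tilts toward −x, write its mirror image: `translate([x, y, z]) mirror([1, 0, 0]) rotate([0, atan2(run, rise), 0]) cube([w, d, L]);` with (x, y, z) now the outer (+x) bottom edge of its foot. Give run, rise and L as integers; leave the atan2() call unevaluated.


// leg length = √(376² + 705²) = 799
// right-leg outer foot x = 2·376 + 114 = 866
// beam min-corner = (376, 0, 705)
translate([376, 0, 705]) cube([114, 700, 77]);
translate([0, 64, 0]) rotate([0, atan2(376, 705), 0]) cube([38, 38, 799]);
translate([866, 64, 0]) mirror([1, 0, 0]) rotate([0, atan2(376, 705), 0]) cube([38, 38, 799]);
translate([0, 598, 0]) rotate([0, atan2(376, 705), 0]) cube([38, 38, 799]);
translate([866, 598, 0]) mirror([1, 0, 0]) rotate([0, atan2(376, 705), 0]) cube([38, 38, 799]);


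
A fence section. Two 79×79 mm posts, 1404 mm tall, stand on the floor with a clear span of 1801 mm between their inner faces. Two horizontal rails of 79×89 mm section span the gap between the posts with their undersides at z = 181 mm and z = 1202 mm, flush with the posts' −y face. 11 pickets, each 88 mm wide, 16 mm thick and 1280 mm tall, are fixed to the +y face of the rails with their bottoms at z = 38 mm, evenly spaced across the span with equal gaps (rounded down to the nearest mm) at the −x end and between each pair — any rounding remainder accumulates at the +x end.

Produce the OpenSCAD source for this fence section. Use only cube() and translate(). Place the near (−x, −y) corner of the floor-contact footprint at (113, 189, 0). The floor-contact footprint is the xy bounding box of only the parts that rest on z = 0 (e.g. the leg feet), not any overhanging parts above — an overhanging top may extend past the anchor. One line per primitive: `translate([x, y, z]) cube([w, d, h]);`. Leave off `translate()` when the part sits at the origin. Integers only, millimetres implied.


translate([113, 189, 0]) cube([79, 79, 1404]);
translate([1993, 189, 0]) cube([79, 79, 1404]);
translate([192, 189, 181]) cube([1801, 79, 89]);
translate([192, 189, 1202]) cube([1801, 79, 89]);
translate([261, 268, 38]) cube([88, 16, 1280]);
translate([418, 268, 38]) cube([88, 16, 1280]);
translate([575, 268, 38]) cube([88, 16, 1280]);
translate([732, 268, 38]) cube([88, 16, 1280]);
translate([889, 268, 38]) cube([88, 16, 1280]);
translate([1046, 268, 38]) cube([88, 16, 1280]);
translate([1203, 268, 38]) cube([88, 16, 1280]);
translate([1360, 268, 38]) cube([88, 16, 1280]);
translate([1517, 268, 38]) cube([88, 16, 1280]);
translate([1674, 268, 38]) cube([88, 16, 1280]);
translate([1831, 268, 38]) cube([88, 16, 1280]);


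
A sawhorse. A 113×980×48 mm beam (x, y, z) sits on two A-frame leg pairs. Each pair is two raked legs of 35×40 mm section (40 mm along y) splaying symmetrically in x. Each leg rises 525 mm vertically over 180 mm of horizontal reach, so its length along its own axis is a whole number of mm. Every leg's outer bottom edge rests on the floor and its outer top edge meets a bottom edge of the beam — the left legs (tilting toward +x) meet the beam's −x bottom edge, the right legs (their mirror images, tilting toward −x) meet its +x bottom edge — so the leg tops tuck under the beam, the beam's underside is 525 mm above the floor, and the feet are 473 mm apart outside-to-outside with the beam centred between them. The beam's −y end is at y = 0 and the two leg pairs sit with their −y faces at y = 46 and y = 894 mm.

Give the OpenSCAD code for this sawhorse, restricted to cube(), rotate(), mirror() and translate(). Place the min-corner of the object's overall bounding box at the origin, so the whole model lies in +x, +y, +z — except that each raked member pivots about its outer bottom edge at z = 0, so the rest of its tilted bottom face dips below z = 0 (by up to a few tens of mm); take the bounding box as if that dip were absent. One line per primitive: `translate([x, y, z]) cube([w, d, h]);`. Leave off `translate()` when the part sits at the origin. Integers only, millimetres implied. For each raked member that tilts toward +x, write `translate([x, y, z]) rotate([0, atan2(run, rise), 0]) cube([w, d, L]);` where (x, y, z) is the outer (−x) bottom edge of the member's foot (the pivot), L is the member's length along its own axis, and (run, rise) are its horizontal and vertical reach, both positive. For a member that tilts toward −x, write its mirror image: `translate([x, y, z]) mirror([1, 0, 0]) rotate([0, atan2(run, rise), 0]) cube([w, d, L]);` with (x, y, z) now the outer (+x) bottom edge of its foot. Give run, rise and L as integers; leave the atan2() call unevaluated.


translate([180, 0, 525]) cube([113, 980, 48]);
translate([0, 46, 0]) rotate([0, atan2(180, 525), 0]) cube([35, 40, 555]);
translate([473, 46, 0]) mirror([1, 0, 0]) rotate([0, atan2(180, 525), 0]) cube([35, 40, 555]);
translate([0, 894, 0]) rotate([0, atan2(180, 525), 0]) cube([35, 40, 555]);
translate([473, 894, 0]) mirror([1, 0, 0]) rotate([0, atan2(180, 525), 0]) cube([35, 40, 555]);
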